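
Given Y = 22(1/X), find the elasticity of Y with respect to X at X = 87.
Elasticity = -1

Elasticity = (dY/dX) · (X/Y)

dY/dX = -22/X²
At X = 87: dY/dX = -22/7569, Y = 22/87

Elasticity = (-22/7569) · (87 / (22/87)) = -1

Interpretation: for a small percentage change in X, the percentage change in Y is approximately -1.00 times as large.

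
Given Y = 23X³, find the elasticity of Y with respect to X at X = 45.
Elasticity = 3

Elasticity = (dY/dX) · (X/Y)

dY/dX = 69·X²
At X = 45: dY/dX = 139725, Y = 2095875

Elasticity = 139725 · (45 / 2095875) = 3

Interpretation: for a small percentage change in X, the percentage change in Y is approximately 3.00 times as large.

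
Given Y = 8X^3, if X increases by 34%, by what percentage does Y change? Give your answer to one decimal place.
140.6%

For Y = 8X^3:
If X → X(1 + 0.34)
Then Y → Y · (1 + 0.34)^3
     ≈ Y · 2.4061

Percentage change = ((1 + 0.34)^3 − 1) × 100% ≈ 140.6%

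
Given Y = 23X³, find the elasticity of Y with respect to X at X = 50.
Elasticity = 3

Elasticity = (dY/dX) · (X/Y)

dY/dX = 69·X²
At X = 50: dY/dX = 172500, Y = 2875000

Elasticity = 172500 · (50 / 2875000) = 3

Interpretation: for a small percentage change in X, the percentage change in Y is approximately 3.00 times as large.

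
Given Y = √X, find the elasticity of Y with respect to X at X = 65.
Elasticity = 1/2

Elasticity = (dY/dX) · (X/Y)

dY/dX = 1/(2·√X)
At X = 65: dY/dX = √65/130, Y = √65

Elasticity = (√65/130) · (65 / (√65)) = 1/2

Interpretation: for a small percentage change in X, the percentage change in Y is approximately 0.50 times as large.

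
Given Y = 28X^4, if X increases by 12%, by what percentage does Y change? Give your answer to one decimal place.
57.4%

For Y = 28X^4:
If X → X(1 + 0.12)
Then Y → Y · (1 + 0.12)^4
     ≈ Y · 1.5735

Percentage change = ((1 + 0.12)^4 − 1) × 100% ≈ 57.4%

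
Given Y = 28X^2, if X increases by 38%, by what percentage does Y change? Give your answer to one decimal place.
90.4%

For Y = 28X^2:
If X → X(1 + 0.38)
Then Y → Y · (1 + 0.38)^2
     = Y · 1.9044

Percentage change = ((1 + 0.38)^2 − 1) × 100% ≈ 90.4%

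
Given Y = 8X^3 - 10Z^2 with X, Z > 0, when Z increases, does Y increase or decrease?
Y decreases

Taking the partial derivative:
∂Y/∂Z = -20Z

∂Y/∂Z = -20Z < 0 (assuming positive values)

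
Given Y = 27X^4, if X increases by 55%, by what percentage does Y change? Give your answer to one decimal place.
477.2%

For Y = 27X^4:
If X → X(1 + 0.55)
Then Y → Y · (1 + 0.55)^4
     ≈ Y · 5.7720

Percentage change = ((1 + 0.55)^4 − 1) × 100% ≈ 477.2%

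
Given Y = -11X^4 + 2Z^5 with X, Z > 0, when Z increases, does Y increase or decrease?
Y increases

Taking the partial derivative:
∂Y/∂Z = 10Z^4

∂Y/∂Z = 10Z^4 > 0 (assuming positive values)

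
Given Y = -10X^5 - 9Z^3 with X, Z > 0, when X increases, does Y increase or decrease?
Y decreases

Taking the partial derivative:
∂Y/∂X = -50X^4

∂Y/∂X = -50X^4 < 0 (assuming positive values)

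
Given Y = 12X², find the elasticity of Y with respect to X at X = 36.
Elasticity = 2

Elasticity = (dY/dX) · (X/Y)

dY/dX = 24·X
At X = 36: dY/dX = 864, Y = 15552

Elasticity = 864 · (36 / 15552) = 2

Interpretation: for a small percentage change in X, the percentage change in Y is approximately 2.00 times as large.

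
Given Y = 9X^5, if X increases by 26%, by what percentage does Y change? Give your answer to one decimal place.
217.6%

For Y = 9X^5:
If X → X(1 + 0.26)
Then Y → Y · (1 + 0.26)^5
     ≈ Y · 3.1758

Percentage change = ((1 + 0.26)^5 − 1) × 100% ≈ 217.6%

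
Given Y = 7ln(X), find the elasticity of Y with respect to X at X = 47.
Elasticity = 1/ln(47) ≈ 0.2597

Elasticity = (dY/dX) · (X/Y)

dY/dX = 7/X
At X = 47: dY/dX = 7/47, Y = 7·ln(47)

Elasticity = (7/47) · (47 / (7·ln(47))) = 1/ln(47) ≈ 0.2597

Interpretation: for a small percentage change in X, the percentage change in Y is approximately 0.26 times as large.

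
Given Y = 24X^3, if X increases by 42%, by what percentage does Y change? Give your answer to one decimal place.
186.3%

For Y = 24X^3:
If X → X(1 + 0.42)
Then Y → Y · (1 + 0.42)^3
     ≈ Y · 2.8633

Percentage change = ((1 + 0.42)^3 − 1) × 100% ≈ 186.3%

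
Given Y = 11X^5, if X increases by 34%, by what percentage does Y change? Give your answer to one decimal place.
332.0%

For Y = 11X^5:
If X → X(1 + 0.34)
Then Y → Y · (1 + 0.34)^5
     ≈ Y · 4.3204

Percentage change = ((1 + 0.34)^5 − 1) × 100% ≈ 332.0%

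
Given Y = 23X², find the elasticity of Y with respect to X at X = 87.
Elasticity = 2

Elasticity = (dY/dX) · (X/Y)

dY/dX = 46·X
At X = 87: dY/dX = 4002, Y = 174087

Elasticity = 4002 · (87 / 174087) = 2

Interpretation: for a small percentage change in X, the percentage change in Y is approximately 2.00 times as large.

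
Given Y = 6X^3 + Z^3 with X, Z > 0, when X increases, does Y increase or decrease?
Y increases

Taking the partial derivative:
∂Y/∂X = 18X^2

∂Y/∂X = 18X^2 > 0 (assuming positive values)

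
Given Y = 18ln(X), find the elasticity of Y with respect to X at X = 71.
Elasticity = 1/ln(71) ≈ 0.2346

Elasticity = (dY/dX) · (X/Y)

dY/dX = 18/X
At X = 71: dY/dX = 18/71, Y = 18·ln(71)

Elasticity = (18/71) · (71 / (18·ln(71))) = 1/ln(71) ≈ 0.2346

Interpretation: for a small percentage change in X, the percentage change in Y is approximately 0.23 times as large.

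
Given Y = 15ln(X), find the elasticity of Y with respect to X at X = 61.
Elasticity = 1/ln(61) ≈ 0.2433

Elasticity = (dY/dX) · (X/Y)

dY/dX = 15/X
At X = 61: dY/dX = 15/61, Y = 15·ln(61)

Elasticity = (15/61) · (61 / (15·ln(61))) = 1/ln(61) ≈ 0.2433

Interpretation: for a small percentage change in X, the percentage change in Y is approximately 0.24 times as large.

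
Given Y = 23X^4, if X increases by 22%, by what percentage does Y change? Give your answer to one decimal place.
121.5%

For Y = 23X^4:
If X → X(1 + 0.22)
Then Y → Y · (1 + 0.22)^4
     ≈ Y · 2.2153

Percentage change = ((1 + 0.22)^4 − 1) × 100% ≈ 121.5%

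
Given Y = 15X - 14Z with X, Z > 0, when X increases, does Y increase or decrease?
Y increases

Taking the partial derivative:
∂Y/∂X = 15

∂Y/∂X = 15 > 0 (assuming positive values)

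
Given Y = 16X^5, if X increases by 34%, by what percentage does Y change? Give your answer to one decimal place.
332.0%

For Y = 16X^5:
If X → X(1 + 0.34)
Then Y → Y · (1 + 0.34)^5
     ≈ Y · 4.3204

Percentage change = ((1 + 0.34)^5 − 1) × 100% ≈ 332.0%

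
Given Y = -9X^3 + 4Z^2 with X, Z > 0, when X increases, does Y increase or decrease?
Y decreases

Taking the partial derivative:
∂Y/∂X = -27X^2

∂Y/∂X = -27X^2 < 0 (assuming positive values)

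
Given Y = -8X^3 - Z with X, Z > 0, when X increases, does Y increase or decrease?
Y decreases

Taking the partial derivative:
∂Y/∂X = -24X^2

∂Y/∂X = -24X^2 < 0 (assuming positive values)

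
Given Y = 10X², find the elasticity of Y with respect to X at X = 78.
Elasticity = 2

Elasticity = (dY/dX) · (X/Y)

dY/dX = 20·X
At X = 78: dY/dX = 1560, Y = 60840

Elasticity = 1560 · (78 / 60840) = 2

Interpretation: for a small percentage change in X, the percentage change in Y is approximately 2.00 times as large.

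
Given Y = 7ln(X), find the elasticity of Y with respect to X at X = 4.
Elasticity = 1/ln(4) ≈ 0.7213

Elasticity = (dY/dX) · (X/Y)

dY/dX = 7/X
At X = 4: dY/dX = 7/4, Y = 7·ln(4)

Elasticity = (7/4) · (4 / (7·ln(4))) = 1/ln(4) ≈ 0.7213

Interpretation: for a small percentage change in X, the percentage change in Y is approximately 0.72 times as large.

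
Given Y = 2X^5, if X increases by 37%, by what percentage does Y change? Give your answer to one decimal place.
382.6%

For Y = 2X^5:
If X → X(1 + 0.37)
Then Y → Y · (1 + 0.37)^5
     ≈ Y · 4.8262

Percentage change = ((1 + 0.37)^5 − 1) × 100% ≈ 382.6%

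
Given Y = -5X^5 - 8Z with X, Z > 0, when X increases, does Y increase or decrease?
Y decreases

Taking the partial derivative:
∂Y/∂X = -25X^4

∂Y/∂X = -25X^4 < 0 (assuming positive values)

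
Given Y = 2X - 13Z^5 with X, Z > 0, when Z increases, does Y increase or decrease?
Y decreases

Taking the partial derivative:
∂Y/∂Z = -65Z^4

∂Y/∂Z = -65Z^4 < 0 (assuming positive values)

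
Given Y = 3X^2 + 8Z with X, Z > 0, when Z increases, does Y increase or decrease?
Y increases

Taking the partial derivative:
∂Y/∂Z = 8

∂Y/∂Z = 8 > 0 (assuming positive values)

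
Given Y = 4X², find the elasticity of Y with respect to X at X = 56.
Elasticity = 2

Elasticity = (dY/dX) · (X/Y)

dY/dX = 8·X
At X = 56: dY/dX = 448, Y = 12544

Elasticity = 448 · (56 / 12544) = 2

Interpretation: for a small percentage change in X, the percentage change in Y is approximately 2.00 times as large.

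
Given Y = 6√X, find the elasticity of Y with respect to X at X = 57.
Elasticity = 1/2

Elasticity = (dY/dX) · (X/Y)

dY/dX = 3/√X
At X = 57: dY/dX = √57/19, Y = 6·√57

Elasticity = (√57/19) · (57 / (6·√57)) = 1/2

Interpretation: for a small percentage change in X, the percentage change in Y is approximately 0.50 times as large.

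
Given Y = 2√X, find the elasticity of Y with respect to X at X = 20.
Elasticity = 1/2

Elasticity = (dY/dX) · (X/Y)

dY/dX = 1/√X
At X = 20: dY/dX = √5/10, Y = 4·√5

Elasticity = (√5/10) · (20 / (4·√5)) = 1/2

Interpretation: for a small percentage change in X, the percentage change in Y is approximately 0.50 times as large.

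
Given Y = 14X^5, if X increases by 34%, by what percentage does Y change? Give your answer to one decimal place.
332.0%

For Y = 14X^5:
If X → X(1 + 0.34)
Then Y → Y · (1 + 0.34)^5
     ≈ Y · 4.3204

Percentage change = ((1 + 0.34)^5 − 1) × 100% ≈ 332.0%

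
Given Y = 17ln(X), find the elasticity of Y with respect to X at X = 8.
Elasticity = 1/ln(8) ≈ 0.4809

Elasticity = (dY/dX) · (X/Y)

dY/dX = 17/X
At X = 8: dY/dX = 17/8, Y = 17·ln(8)

Elasticity = (17/8) · (8 / (17·ln(8))) = 1/ln(8) ≈ 0.4809

Interpretation: for a small percentage change in X, the percentage change in Y is approximately 0.48 times as large.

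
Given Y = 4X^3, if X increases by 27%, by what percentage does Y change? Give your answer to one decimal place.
104.8%

For Y = 4X^3:
If X → X(1 + 0.27)
Then Y → Y · (1 + 0.27)^3
     ≈ Y · 2.0484

Percentage change = ((1 + 0.27)^3 − 1) × 100% ≈ 104.8%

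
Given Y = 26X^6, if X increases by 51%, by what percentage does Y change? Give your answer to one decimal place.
1085.4%

For Y = 26X^6:
If X → X(1 + 0.51)
Then Y → Y · (1 + 0.51)^6
     ≈ Y · 11.8539

Percentage change = ((1 + 0.51)^6 − 1) × 100% ≈ 1085.4%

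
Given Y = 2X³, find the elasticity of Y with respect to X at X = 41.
Elasticity = 3

Elasticity = (dY/dX) · (X/Y)

dY/dX = 6·X²
At X = 41: dY/dX = 10086, Y = 137842

Elasticity = 10086 · (41 / 137842) = 3

Interpretation: for a small percentage change in X, the percentage change in Y is approximately 3.00 times as large.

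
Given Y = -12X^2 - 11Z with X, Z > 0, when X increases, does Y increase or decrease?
Y decreases

Taking the partial derivative:
∂Y/∂X = -24X

∂Y/∂X = -24X < 0 (assuming positive values)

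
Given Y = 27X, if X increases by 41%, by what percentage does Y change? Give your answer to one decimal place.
41.0%

For Y = 27X:
If X → X(1 + 0.41)
Then Y → Y · (1 + 0.41)^1
     = Y · 1.4100

Percentage change = ((1 + 0.41)^1 − 1) × 100% = 41.0%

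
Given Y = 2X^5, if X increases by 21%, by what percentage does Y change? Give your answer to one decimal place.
159.4%

For Y = 2X^5:
If X → X(1 + 0.21)
Then Y → Y · (1 + 0.21)^5
     ≈ Y · 2.5937

Percentage change = ((1 + 0.21)^5 − 1) × 100% ≈ 159.4%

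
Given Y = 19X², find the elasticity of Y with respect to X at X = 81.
Elasticity = 2

Elasticity = (dY/dX) · (X/Y)

dY/dX = 38·X
At X = 81: dY/dX = 3078, Y = 124659

Elasticity = 3078 · (81 / 124659) = 2

Interpretation: for a small percentage change in X, the percentage change in Y is approximately 2.00 times as large.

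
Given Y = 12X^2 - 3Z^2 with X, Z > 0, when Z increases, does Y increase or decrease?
Y decreases

Taking the partial derivative:
∂Y/∂Z = -6Z

∂Y/∂Z = -6Z < 0 (assuming positive values)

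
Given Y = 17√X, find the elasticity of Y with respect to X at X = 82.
Elasticity = 1/2

Elasticity = (dY/dX) · (X/Y)

dY/dX = 17/(2·√X)
At X = 82: dY/dX = 17·√82/164, Y = 17·√82

Elasticity = (17·√82/164) · (82 / (17·√82)) = 1/2

Interpretation: for a small percentage change in X, the percentage change in Y is approximately 0.50 times as large.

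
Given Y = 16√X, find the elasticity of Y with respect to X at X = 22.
Elasticity = 1/2

Elasticity = (dY/dX) · (X/Y)

dY/dX = 8/√X
At X = 22: dY/dX = 4·√22/11, Y = 16·√22

Elasticity = (4·√22/11) · (22 / (16·√22)) = 1/2

Interpretation: for a small percentage change in X, the percentage change in Y is approximately 0.50 times as large.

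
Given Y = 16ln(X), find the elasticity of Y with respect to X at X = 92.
Elasticity = 1/ln(92) ≈ 0.2212

Elasticity = (dY/dX) · (X/Y)

dY/dX = 16/X
At X = 92: dY/dX = 4/23, Y = 16·ln(92)

Elasticity = (4/23) · (92 / (16·ln(92))) = 1/ln(92) ≈ 0.2212

Interpretation: for a small percentage change in X, the percentage change in Y is approximately 0.22 times as large.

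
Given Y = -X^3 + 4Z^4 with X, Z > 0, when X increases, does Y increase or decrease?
Y decreases

Taking the partial derivative:
∂Y/∂X = -3X^2

∂Y/∂X = -3X^2 < 0 (assuming positive values)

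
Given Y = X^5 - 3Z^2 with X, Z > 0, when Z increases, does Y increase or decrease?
Y decreases

Taking the partial derivative:
∂Y/∂Z = -6Z

∂Y/∂Z = -6Z < 0 (assuming positive values)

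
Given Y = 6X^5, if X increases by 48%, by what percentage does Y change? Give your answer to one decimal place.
610.1%

For Y = 6X^5:
If X → X(1 + 0.48)
Then Y → Y · (1 + 0.48)^5
     ≈ Y · 7.1008

Percentage change = ((1 + 0.48)^5 − 1) × 100% ≈ 610.1%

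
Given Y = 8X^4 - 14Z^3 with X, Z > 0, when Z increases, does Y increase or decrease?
Y decreases

Taking the partial derivative:
∂Y/∂Z = -42Z^2

∂Y/∂Z = -42Z^2 < 0 (assuming positive values)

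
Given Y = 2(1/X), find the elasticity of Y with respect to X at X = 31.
Elasticity = -1

Elasticity = (dY/dX) · (X/Y)

dY/dX = -2/X²
At X = 31: dY/dX = -2/961, Y = 2/31

Elasticity = (-2/961) · (31 / (2/31)) = -1

Interpretation: for a small percentage change in X, the percentage change in Y is approximately -1.00 times as large.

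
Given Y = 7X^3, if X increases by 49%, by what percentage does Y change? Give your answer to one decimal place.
230.8%

For Y = 7X^3:
If X → X(1 + 0.49)
Then Y → Y · (1 + 0.49)^3
     ≈ Y · 3.3079

Percentage change = ((1 + 0.49)^3 − 1) × 100% ≈ 230.8%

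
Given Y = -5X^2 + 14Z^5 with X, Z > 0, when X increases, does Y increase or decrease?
Y decreases

Taking the partial derivative:
∂Y/∂X = -10X

∂Y/∂X = -10X < 0 (assuming positive values)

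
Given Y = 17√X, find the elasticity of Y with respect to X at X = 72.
Elasticity = 1/2

Elasticity = (dY/dX) · (X/Y)

dY/dX = 17/(2·√X)
At X = 72: dY/dX = 17·√2/24, Y = 102·√2

Elasticity = (17·√2/24) · (72 / (102·√2)) = 1/2

Interpretation: for a small percentage change in X, the percentage change in Y is approximately 0.50 times as large.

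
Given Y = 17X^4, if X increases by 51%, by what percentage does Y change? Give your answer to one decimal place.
419.9%

For Y = 17X^4:
If X → X(1 + 0.51)
Then Y → Y · (1 + 0.51)^4
     ≈ Y · 5.1989

Percentage change = ((1 + 0.51)^4 − 1) × 100% ≈ 419.9%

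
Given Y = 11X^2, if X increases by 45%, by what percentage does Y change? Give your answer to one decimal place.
110.3%

For Y = 11X^2:
If X → X(1 + 0.45)
Then Y → Y · (1 + 0.45)^2
     = Y · 2.1025

Percentage change = ((1 + 0.45)^2 − 1) × 100% ≈ 110.3%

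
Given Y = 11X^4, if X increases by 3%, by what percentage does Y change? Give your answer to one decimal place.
12.6%

For Y = 11X^4:
If X → X(1 + 0.03)
Then Y → Y · (1 + 0.03)^4
     ≈ Y · 1.1255

Percentage change = ((1 + 0.03)^4 − 1) × 100% ≈ 12.6%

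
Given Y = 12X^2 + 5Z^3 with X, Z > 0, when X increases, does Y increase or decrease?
Y increases

Taking the partial derivative:
∂Y/∂X = 24X

∂Y/∂X = 24X > 0 (assuming positive values)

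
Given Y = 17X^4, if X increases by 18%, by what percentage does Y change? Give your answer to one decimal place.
93.9%

For Y = 17X^4:
If X → X(1 + 0.18)
Then Y → Y · (1 + 0.18)^4
     ≈ Y · 1.9388

Percentage change = ((1 + 0.18)^4 − 1) × 100% ≈ 93.9%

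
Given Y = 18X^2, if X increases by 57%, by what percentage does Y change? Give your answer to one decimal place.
146.5%

For Y = 18X^2:
If X → X(1 + 0.57)
Then Y → Y · (1 + 0.57)^2
     = Y · 2.4649

Percentage change = ((1 + 0.57)^2 − 1) × 100% ≈ 146.5%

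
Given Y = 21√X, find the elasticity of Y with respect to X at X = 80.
Elasticity = 1/2

Elasticity = (dY/dX) · (X/Y)

dY/dX = 21/(2·√X)
At X = 80: dY/dX = 21·√5/40, Y = 84·√5

Elasticity = (21·√5/40) · (80 / (84·√5)) = 1/2

Interpretation: for a small percentage change in X, the percentage change in Y is approximately 0.50 times as large.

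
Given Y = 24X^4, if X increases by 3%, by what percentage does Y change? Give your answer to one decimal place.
12.6%

For Y = 24X^4:
If X → X(1 + 0.03)
Then Y → Y · (1 + 0.03)^4
     ≈ Y · 1.1255

Percentage change = ((1 + 0.03)^4 − 1) × 100% ≈ 12.6%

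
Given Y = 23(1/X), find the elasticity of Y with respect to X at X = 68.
Elasticity = -1

Elasticity = (dY/dX) · (X/Y)

dY/dX = -23/X²
At X = 68: dY/dX = -23/4624, Y = 23/68

Elasticity = (-23/4624) · (68 / (23/68)) = -1

Interpretation: for a small percentage change in X, the percentage change in Y is approximately -1.00 times as large.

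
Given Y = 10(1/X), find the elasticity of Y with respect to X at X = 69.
Elasticity = -1

Elasticity = (dY/dX) · (X/Y)

dY/dX = -10/X²
At X = 69: dY/dX = -10/4761, Y = 10/69

Elasticity = (-10/4761) · (69 / (10/69)) = -1

Interpretation: for a small percentage change in X, the percentage change in Y is approximately -1.00 times as large.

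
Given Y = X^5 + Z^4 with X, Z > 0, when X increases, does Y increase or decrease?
Y increases

Taking the partial derivative:
∂Y/∂X = 5X^4

∂Y/∂X = 5X^4 > 0 (assuming positive values)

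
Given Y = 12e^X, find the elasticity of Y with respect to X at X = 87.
Elasticity = 87

Elasticity = (dY/dX) · (X/Y)

dY/dX = 12·e^X
At X = 87: dY/dX = 12·e^87, Y = 12·e^87

Elasticity = (12·e^87) · (87 / (12·e^87)) = 87

Interpretation: for a small percentage change in X, the percentage change in Y is approximately 87.00 times as large.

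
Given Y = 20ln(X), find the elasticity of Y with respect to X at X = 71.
Elasticity = 1/ln(71) ≈ 0.2346

Elasticity = (dY/dX) · (X/Y)

dY/dX = 20/X
At X = 71: dY/dX = 20/71, Y = 20·ln(71)

Elasticity = (20/71) · (71 / (20·ln(71))) = 1/ln(71) ≈ 0.2346

Interpretation: for a small percentage change in X, the percentage change in Y is approximately 0.23 times as large.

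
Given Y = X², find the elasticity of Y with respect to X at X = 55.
Elasticity = 2

Elasticity = (dY/dX) · (X/Y)

dY/dX = 2·X
At X = 55: dY/dX = 110, Y = 3025

Elasticity = 110 · (55 / 3025) = 2

Interpretation: for a small percentage change in X, the percentage change in Y is approximately 2.00 times as large.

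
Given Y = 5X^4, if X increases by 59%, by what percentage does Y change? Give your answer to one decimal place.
539.1%

For Y = 5X^4:
If X → X(1 + 0.59)
Then Y → Y · (1 + 0.59)^4
     ≈ Y · 6.3913

Percentage change = ((1 + 0.59)^4 − 1) × 100% ≈ 539.1%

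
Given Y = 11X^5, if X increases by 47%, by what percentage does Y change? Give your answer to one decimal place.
586.4%

For Y = 11X^5:
If X → X(1 + 0.47)
Then Y → Y · (1 + 0.47)^5
     ≈ Y · 6.8641

Percentage change = ((1 + 0.47)^5 − 1) × 100% ≈ 586.4%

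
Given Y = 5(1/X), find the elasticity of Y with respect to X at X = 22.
Elasticity = -1

Elasticity = (dY/dX) · (X/Y)

dY/dX = -5/X²
At X = 22: dY/dX = -5/484, Y = 5/22

Elasticity = (-5/484) · (22 / (5/22)) = -1

Interpretation: for a small percentage change in X, the percentage change in Y is approximately -1.00 times as large.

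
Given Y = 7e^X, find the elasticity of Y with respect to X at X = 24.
Elasticity = 24

Elasticity = (dY/dX) · (X/Y)

dY/dX = 7·e^X
At X = 24: dY/dX = 7·e^24, Y = 7·e^24

Elasticity = (7·e^24) · (24 / (7·e^24)) = 24

Interpretation: for a small percentage change in X, the percentage change in Y is approximately 24.00 times as large.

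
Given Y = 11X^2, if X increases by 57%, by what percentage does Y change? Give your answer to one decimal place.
146.5%

For Y = 11X^2:
If X → X(1 + 0.57)
Then Y → Y · (1 + 0.57)^2
     = Y · 2.4649

Percentage change = ((1 + 0.57)^2 − 1) × 100% ≈ 146.5%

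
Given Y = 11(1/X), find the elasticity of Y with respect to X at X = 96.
Elasticity = -1

Elasticity = (dY/dX) · (X/Y)

dY/dX = -11/X²
At X = 96: dY/dX = -11/9216, Y = 11/96

Elasticity = (-11/9216) · (96 / (11/96)) = -1

Interpretation: for a small percentage change in X, the percentage change in Y is approximately -1.00 times as large.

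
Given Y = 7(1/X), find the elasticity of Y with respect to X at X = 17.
Elasticity = -1

Elasticity = (dY/dX) · (X/Y)

dY/dX = -7/X²
At X = 17: dY/dX = -7/289, Y = 7/17

Elasticity = (-7/289) · (17 / (7/17)) = -1

Interpretation: for a small percentage change in X, the percentage change in Y is approximately -1.00 times as large.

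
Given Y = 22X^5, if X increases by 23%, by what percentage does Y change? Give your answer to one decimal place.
181.5%

For Y = 22X^5:
If X → X(1 + 0.23)
Then Y → Y · (1 + 0.23)^5
     ≈ Y · 2.8153

Percentage change = ((1 + 0.23)^5 − 1) × 100% ≈ 181.5%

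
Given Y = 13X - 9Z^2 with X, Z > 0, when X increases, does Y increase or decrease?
Y increases

Taking the partial derivative:
∂Y/∂X = 13

∂Y/∂X = 13 > 0 (assuming positive values)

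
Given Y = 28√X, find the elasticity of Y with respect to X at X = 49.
Elasticity = 1/2

Elasticity = (dY/dX) · (X/Y)

dY/dX = 14/√X
At X = 49: dY/dX = 2, Y = 196

Elasticity = 2 · (49 / 196) = 1/2

Interpretation: for a small percentage change in X, the percentage change in Y is approximately 0.50 times as large.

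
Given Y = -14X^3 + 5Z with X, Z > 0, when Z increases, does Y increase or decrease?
Y increases

Taking the partial derivative:
∂Y/∂Z = 5

∂Y/∂Z = 5 > 0 (assuming positive values)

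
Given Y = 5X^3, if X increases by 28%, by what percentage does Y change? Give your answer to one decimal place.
109.7%

For Y = 5X^3:
If X → X(1 + 0.28)
Then Y → Y · (1 + 0.28)^3
     ≈ Y · 2.0972

Percentage change = ((1 + 0.28)^3 − 1) × 100% ≈ 109.7%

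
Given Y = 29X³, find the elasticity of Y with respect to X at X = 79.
Elasticity = 3

Elasticity = (dY/dX) · (X/Y)

dY/dX = 87·X²
At X = 79: dY/dX = 542967, Y = 14298131

Elasticity = 542967 · (79 / 14298131) = 3

Interpretation: for a small percentage change in X, the percentage change in Y is approximately 3.00 times as large.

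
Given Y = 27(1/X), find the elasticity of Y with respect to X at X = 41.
Elasticity = -1

Elasticity = (dY/dX) · (X/Y)

dY/dX = -27/X²
At X = 41: dY/dX = -27/1681, Y = 27/41

Elasticity = (-27/1681) · (41 / (27/41)) = -1

Interpretation: for a small percentage change in X, the percentage change in Y is approximately -1.00 times as large.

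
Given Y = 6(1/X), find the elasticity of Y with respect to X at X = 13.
Elasticity = -1

Elasticity = (dY/dX) · (X/Y)

dY/dX = -6/X²
At X = 13: dY/dX = -6/169, Y = 6/13

Elasticity = (-6/169) · (13 / (6/13)) = -1

Interpretation: for a small percentage change in X, the percentage change in Y is approximately -1.00 times as large.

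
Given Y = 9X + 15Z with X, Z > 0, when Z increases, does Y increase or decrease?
Y increases

Taking the partial derivative:
∂Y/∂Z = 15

∂Y/∂Z = 15 > 0 (assuming positive values)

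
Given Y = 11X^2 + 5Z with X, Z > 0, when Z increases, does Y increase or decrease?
Y increases

Taking the partial derivative:
∂Y/∂Z = 5

∂Y/∂Z = 5 > 0 (assuming positive values)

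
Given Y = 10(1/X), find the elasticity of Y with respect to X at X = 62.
Elasticity = -1

Elasticity = (dY/dX) · (X/Y)

dY/dX = -10/X²
At X = 62: dY/dX = -5/1922, Y = 5/31

Elasticity = (-5/1922) · (62 / (5/31)) = -1

Interpretation: for a small percentage change in X, the percentage change in Y is approximately -1.00 times as large.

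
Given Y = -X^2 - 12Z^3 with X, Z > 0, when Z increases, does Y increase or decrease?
Y decreases

Taking the partial derivative:
∂Y/∂Z = -36Z^2

∂Y/∂Z = -36Z^2 < 0 (assuming positive values)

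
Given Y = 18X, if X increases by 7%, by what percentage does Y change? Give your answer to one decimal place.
7.0%

For Y = 18X:
If X → X(1 + 0.07)
Then Y → Y · (1 + 0.07)^1
     = Y · 1.0700

Percentage change = ((1 + 0.07)^1 − 1) × 100% = 7.0%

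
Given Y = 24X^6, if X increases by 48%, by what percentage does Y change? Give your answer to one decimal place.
950.9%

For Y = 24X^6:
If X → X(1 + 0.48)
Then Y → Y · (1 + 0.48)^6
     ≈ Y · 10.5092

Percentage change = ((1 + 0.48)^6 − 1) × 100% ≈ 950.9%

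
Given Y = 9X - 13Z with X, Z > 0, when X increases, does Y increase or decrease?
Y increases

Taking the partial derivative:
∂Y/∂X = 9

∂Y/∂X = 9 > 0 (assuming positive values)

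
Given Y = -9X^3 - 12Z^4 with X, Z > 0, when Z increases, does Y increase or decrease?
Y decreases

Taking the partial derivative:
∂Y/∂Z = -48Z^3

∂Y/∂Z = -48Z^3 < 0 (assuming positive values)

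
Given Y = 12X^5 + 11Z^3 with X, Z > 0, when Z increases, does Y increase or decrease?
Y increases

Taking the partial derivative:
∂Y/∂Z = 33Z^2

∂Y/∂Z = 33Z^2 > 0 (assuming positive values)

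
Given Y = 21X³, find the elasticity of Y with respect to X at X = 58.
Elasticity = 3

Elasticity = (dY/dX) · (X/Y)

dY/dX = 63·X²
At X = 58: dY/dX = 211932, Y = 4097352

Elasticity = 211932 · (58 / 4097352) = 3

Interpretation: for a small percentage change in X, the percentage change in Y is approximately 3.00 times as large.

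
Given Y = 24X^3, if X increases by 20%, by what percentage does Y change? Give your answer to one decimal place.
72.8%

For Y = 24X^3:
If X → X(1 + 0.2)
Then Y → Y · (1 + 0.2)^3
     = Y · 1.7280

Percentage change = ((1 + 0.2)^3 − 1) × 100% = 72.8%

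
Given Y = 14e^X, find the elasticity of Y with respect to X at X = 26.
Elasticity = 26

Elasticity = (dY/dX) · (X/Y)

dY/dX = 14·e^X
At X = 26: dY/dX = 14·e^26, Y = 14·e^26

Elasticity = (14·e^26) · (26 / (14·e^26)) = 26

Interpretation: for a small percentage change in X, the percentage change in Y is approximately 26.00 times as large.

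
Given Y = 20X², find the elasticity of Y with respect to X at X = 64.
Elasticity = 2

Elasticity = (dY/dX) · (X/Y)

dY/dX = 40·X
At X = 64: dY/dX = 2560, Y = 81920

Elasticity = 2560 · (64 / 81920) = 2

Interpretation: for a small percentage change in X, the percentage change in Y is approximately 2.00 times as large.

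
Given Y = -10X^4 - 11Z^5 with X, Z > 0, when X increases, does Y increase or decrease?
Y decreases

Taking the partial derivative:
∂Y/∂X = -40X^3

∂Y/∂X = -40X^3 < 0 (assuming positive values)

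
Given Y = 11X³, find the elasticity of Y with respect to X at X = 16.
Elasticity = 3

Elasticity = (dY/dX) · (X/Y)

dY/dX = 33·X²
At X = 16: dY/dX = 8448, Y = 45056

Elasticity = 8448 · (16 / 45056) = 3

Interpretation: for a small percentage change in X, the percentage change in Y is approximately 3.00 times as large.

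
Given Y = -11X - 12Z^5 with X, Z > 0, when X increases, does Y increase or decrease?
Y decreases

Taking the partial derivative:
∂Y/∂X = -11

∂Y/∂X = -11 < 0 (assuming positive values)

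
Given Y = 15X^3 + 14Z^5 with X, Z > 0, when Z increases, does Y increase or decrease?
Y increases

Taking the partial derivative:
∂Y/∂Z = 70Z^4

∂Y/∂Z = 70Z^4 > 0 (assuming positive values)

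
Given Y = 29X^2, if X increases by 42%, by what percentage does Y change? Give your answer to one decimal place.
101.6%

For Y = 29X^2:
If X → X(1 + 0.42)
Then Y → Y · (1 + 0.42)^2
     = Y · 2.0164

Percentage change = ((1 + 0.42)^2 − 1) × 100% ≈ 101.6%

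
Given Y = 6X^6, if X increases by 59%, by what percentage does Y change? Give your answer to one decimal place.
1515.8%

For Y = 6X^6:
If X → X(1 + 0.59)
Then Y → Y · (1 + 0.59)^6
     ≈ Y · 16.1578

Percentage change = ((1 + 0.59)^6 − 1) × 100% ≈ 1515.8%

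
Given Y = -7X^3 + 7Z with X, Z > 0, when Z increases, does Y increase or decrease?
Y increases

Taking the partial derivative:
∂Y/∂Z = 7

∂Y/∂Z = 7 > 0 (assuming positive values)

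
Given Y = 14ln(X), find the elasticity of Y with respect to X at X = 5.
Elasticity = 1/ln(5) ≈ 0.6213

Elasticity = (dY/dX) · (X/Y)

dY/dX = 14/X
At X = 5: dY/dX = 14/5, Y = 14·ln(5)

Elasticity = (14/5) · (5 / (14·ln(5))) = 1/ln(5) ≈ 0.6213

Interpretation: for a small percentage change in X, the percentage change in Y is approximately 0.62 times as large.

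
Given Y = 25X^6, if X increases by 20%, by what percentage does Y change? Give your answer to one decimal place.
198.6%

For Y = 25X^6:
If X → X(1 + 0.2)
Then Y → Y · (1 + 0.2)^6
     ≈ Y · 2.9860

Percentage change = ((1 + 0.2)^6 − 1) × 100% ≈ 198.6%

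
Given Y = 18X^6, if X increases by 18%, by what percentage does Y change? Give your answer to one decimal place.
170.0%

For Y = 18X^6:
If X → X(1 + 0.18)
Then Y → Y · (1 + 0.18)^6
     ≈ Y · 2.6996

Percentage change = ((1 + 0.18)^6 − 1) × 100% ≈ 170.0%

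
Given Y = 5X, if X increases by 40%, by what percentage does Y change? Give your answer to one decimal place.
40.0%

For Y = 5X:
If X → X(1 + 0.4)
Then Y → Y · (1 + 0.4)^1
     = Y · 1.4000

Percentage change = ((1 + 0.4)^1 − 1) × 100% = 40.0%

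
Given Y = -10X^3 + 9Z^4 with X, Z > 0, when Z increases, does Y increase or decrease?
Y increases

Taking the partial derivative:
∂Y/∂Z = 36Z^3

∂Y/∂Z = 36Z^3 > 0 (assuming positive values)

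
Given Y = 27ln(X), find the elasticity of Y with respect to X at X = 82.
Elasticity = 1/ln(82) ≈ 0.2269

Elasticity = (dY/dX) · (X/Y)

dY/dX = 27/X
At X = 82: dY/dX = 27/82, Y = 27·ln(82)

Elasticity = (27/82) · (82 / (27·ln(82))) = 1/ln(82) ≈ 0.2269

Interpretation: for a small percentage change in X, the percentage change in Y is approximately 0.23 times as large.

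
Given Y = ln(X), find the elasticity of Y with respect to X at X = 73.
Elasticity = 1/ln(73) ≈ 0.2331

Elasticity = (dY/dX) · (X/Y)

dY/dX = 1/X
At X = 73: dY/dX = 1/73, Y = ln(73)

Elasticity = (1/73) · (73 / (ln(73))) = 1/ln(73) ≈ 0.2331

Interpretation: for a small percentage change in X, the percentage change in Y is approximately 0.23 times as large.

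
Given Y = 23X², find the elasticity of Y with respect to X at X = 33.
Elasticity = 2

Elasticity = (dY/dX) · (X/Y)

dY/dX = 46·X
At X = 33: dY/dX = 1518, Y = 25047

Elasticity = 1518 · (33 / 25047) = 2

Interpretation: for a small percentage change in X, the percentage change in Y is approximately 2.00 times as large.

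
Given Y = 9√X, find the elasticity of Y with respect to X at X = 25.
Elasticity = 1/2

Elasticity = (dY/dX) · (X/Y)

dY/dX = 9/(2·√X)
At X = 25: dY/dX = 9/10, Y = 45

Elasticity = (9/10) · (25 / 45) = 1/2

Interpretation: for a small percentage change in X, the percentage change in Y is approximately 0.50 times as large.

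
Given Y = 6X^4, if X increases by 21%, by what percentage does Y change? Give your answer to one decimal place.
114.4%

For Y = 6X^4:
If X → X(1 + 0.21)
Then Y → Y · (1 + 0.21)^4
     ≈ Y · 2.1436

Percentage change = ((1 + 0.21)^4 − 1) × 100% ≈ 114.4%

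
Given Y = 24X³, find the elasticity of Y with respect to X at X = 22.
Elasticity = 3

Elasticity = (dY/dX) · (X/Y)

dY/dX = 72·X²
At X = 22: dY/dX = 34848, Y = 255552

Elasticity = 34848 · (22 / 255552) = 3

Interpretation: for a small percentage change in X, the percentage change in Y is approximately 3.00 times as large.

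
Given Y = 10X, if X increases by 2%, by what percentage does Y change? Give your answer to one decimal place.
2.0%

For Y = 10X:
If X → X(1 + 0.02)
Then Y → Y · (1 + 0.02)^1
     = Y · 1.0200

Percentage change = ((1 + 0.02)^1 − 1) × 100% = 2.0%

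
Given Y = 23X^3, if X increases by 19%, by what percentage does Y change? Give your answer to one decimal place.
68.5%

For Y = 23X^3:
If X → X(1 + 0.19)
Then Y → Y · (1 + 0.19)^3
     ≈ Y · 1.6852

Percentage change = ((1 + 0.19)^3 − 1) × 100% ≈ 68.5%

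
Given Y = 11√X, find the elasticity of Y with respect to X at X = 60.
Elasticity = 1/2

Elasticity = (dY/dX) · (X/Y)

dY/dX = 11/(2·√X)
At X = 60: dY/dX = 11·√15/60, Y = 22·√15

Elasticity = (11·√15/60) · (60 / (22·√15)) = 1/2

Interpretation: for a small percentage change in X, the percentage change in Y is approximately 0.50 times as large.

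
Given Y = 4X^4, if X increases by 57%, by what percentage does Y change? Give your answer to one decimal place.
507.6%

For Y = 4X^4:
If X → X(1 + 0.57)
Then Y → Y · (1 + 0.57)^4
     ≈ Y · 6.0757

Percentage change = ((1 + 0.57)^4 − 1) × 100% ≈ 507.6%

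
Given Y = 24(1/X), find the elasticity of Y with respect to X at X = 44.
Elasticity = -1

Elasticity = (dY/dX) · (X/Y)

dY/dX = -24/X²
At X = 44: dY/dX = -3/242, Y = 6/11

Elasticity = (-3/242) · (44 / (6/11)) = -1

Interpretation: for a small percentage change in X, the percentage change in Y is approximately -1.00 times as large.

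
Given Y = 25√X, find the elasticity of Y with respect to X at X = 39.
Elasticity = 1/2

Elasticity = (dY/dX) · (X/Y)

dY/dX = 25/(2·√X)
At X = 39: dY/dX = 25·√39/78, Y = 25·√39

Elasticity = (25·√39/78) · (39 / (25·√39)) = 1/2

Interpretation: for a small percentage change in X, the percentage change in Y is approximately 0.50 times as large.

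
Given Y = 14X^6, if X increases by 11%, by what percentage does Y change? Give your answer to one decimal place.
87.0%

For Y = 14X^6:
If X → X(1 + 0.11)
Then Y → Y · (1 + 0.11)^6
     ≈ Y · 1.8704

Percentage change = ((1 + 0.11)^6 − 1) × 100% ≈ 87.0%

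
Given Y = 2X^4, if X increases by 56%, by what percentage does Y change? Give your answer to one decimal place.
492.2%

For Y = 2X^4:
If X → X(1 + 0.56)
Then Y → Y · (1 + 0.56)^4
     ≈ Y · 5.9224

Percentage change = ((1 + 0.56)^4 − 1) × 100% ≈ 492.2%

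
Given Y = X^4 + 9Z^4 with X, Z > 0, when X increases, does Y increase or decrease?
Y increases

Taking the partial derivative:
∂Y/∂X = 4X^3

∂Y/∂X = 4X^3 > 0 (assuming positive values)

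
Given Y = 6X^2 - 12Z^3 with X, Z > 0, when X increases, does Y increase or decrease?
Y increases

Taking the partial derivative:
∂Y/∂X = 12X

∂Y/∂X = 12X > 0 (assuming positive values)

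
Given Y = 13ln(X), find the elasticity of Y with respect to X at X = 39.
Elasticity = 1/ln(39) ≈ 0.2730

Elasticity = (dY/dX) · (X/Y)

dY/dX = 13/X
At X = 39: dY/dX = 1/3, Y = 13·ln(39)

Elasticity = (1/3) · (39 / (13·ln(39))) = 1/ln(39) ≈ 0.2730

Interpretation: for a small percentage change in X, the percentage change in Y is approximately 0.27 times as large.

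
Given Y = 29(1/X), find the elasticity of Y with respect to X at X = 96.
Elasticity = -1

Elasticity = (dY/dX) · (X/Y)

dY/dX = -29/X²
At X = 96: dY/dX = -29/9216, Y = 29/96

Elasticity = (-29/9216) · (96 / (29/96)) = -1

Interpretation: for a small percentage change in X, the percentage change in Y is approximately -1.00 times as large.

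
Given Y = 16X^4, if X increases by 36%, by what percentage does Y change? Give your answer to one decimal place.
242.1%

For Y = 16X^4:
If X → X(1 + 0.36)
Then Y → Y · (1 + 0.36)^4
     ≈ Y · 3.4210

Percentage change = ((1 + 0.36)^4 − 1) × 100% ≈ 242.1%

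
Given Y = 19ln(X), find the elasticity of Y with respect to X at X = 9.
Elasticity = 1/ln(9) ≈ 0.4551

Elasticity = (dY/dX) · (X/Y)

dY/dX = 19/X
At X = 9: dY/dX = 19/9, Y = 19·ln(9)

Elasticity = (19/9) · (9 / (19·ln(9))) = 1/ln(9) ≈ 0.4551

Interpretation: for a small percentage change in X, the percentage change in Y is approximately 0.46 times as large.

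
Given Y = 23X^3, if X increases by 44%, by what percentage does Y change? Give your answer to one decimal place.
198.6%

For Y = 23X^3:
If X → X(1 + 0.44)
Then Y → Y · (1 + 0.44)^3
     ≈ Y · 2.9860

Percentage change = ((1 + 0.44)^3 − 1) × 100% ≈ 198.6%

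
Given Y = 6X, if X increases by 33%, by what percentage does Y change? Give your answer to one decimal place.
33.0%

For Y = 6X:
If X → X(1 + 0.33)
Then Y → Y · (1 + 0.33)^1
     = Y · 1.3300

Percentage change = ((1 + 0.33)^1 − 1) × 100% = 33.0%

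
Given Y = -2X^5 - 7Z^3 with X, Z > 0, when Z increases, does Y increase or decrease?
Y decreases

Taking the partial derivative:
∂Y/∂Z = -21Z^2

∂Y/∂Z = -21Z^2 < 0 (assuming positive values)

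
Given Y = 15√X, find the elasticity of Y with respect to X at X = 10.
Elasticity = 1/2

Elasticity = (dY/dX) · (X/Y)

dY/dX = 15/(2·√X)
At X = 10: dY/dX = 3·√10/4, Y = 15·√10

Elasticity = (3·√10/4) · (10 / (15·√10)) = 1/2

Interpretation: for a small percentage change in X, the percentage change in Y is approximately 0.50 times as large.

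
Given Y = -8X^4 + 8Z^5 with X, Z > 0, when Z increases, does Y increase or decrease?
Y increases

Taking the partial derivative:
∂Y/∂Z = 40Z^4

∂Y/∂Z = 40Z^4 > 0 (assuming positive values)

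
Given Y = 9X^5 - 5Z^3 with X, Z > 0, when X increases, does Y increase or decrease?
Y increases

Taking the partial derivative:
∂Y/∂X = 45X^4

∂Y/∂X = 45X^4 > 0 (assuming positive values)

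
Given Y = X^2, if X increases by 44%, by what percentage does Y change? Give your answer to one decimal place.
107.4%

For Y = X^2:
If X → X(1 + 0.44)
Then Y → Y · (1 + 0.44)^2
     = Y · 2.0736

Percentage change = ((1 + 0.44)^2 − 1) × 100% ≈ 107.4%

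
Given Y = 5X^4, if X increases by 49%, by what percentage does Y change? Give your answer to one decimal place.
392.9%

For Y = 5X^4:
If X → X(1 + 0.49)
Then Y → Y · (1 + 0.49)^4
     ≈ Y · 4.9288

Percentage change = ((1 + 0.49)^4 − 1) × 100% ≈ 392.9%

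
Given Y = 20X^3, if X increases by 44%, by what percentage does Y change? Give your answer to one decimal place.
198.6%

For Y = 20X^3:
If X → X(1 + 0.44)
Then Y → Y · (1 + 0.44)^3
     ≈ Y · 2.9860

Percentage change = ((1 + 0.44)^3 − 1) × 100% ≈ 198.6%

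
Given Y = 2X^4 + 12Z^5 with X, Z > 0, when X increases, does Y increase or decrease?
Y increases

Taking the partial derivative:
∂Y/∂X = 8X^3

∂Y/∂X = 8X^3 > 0 (assuming positive values)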